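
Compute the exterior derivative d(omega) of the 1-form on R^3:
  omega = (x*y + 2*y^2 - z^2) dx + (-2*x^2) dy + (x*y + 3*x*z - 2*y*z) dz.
d(omega) = (-5*x - 4*y) dx ∧ dy + (y + 5*z) dx ∧ dz + (x - 2*z) dy ∧ dz

For a 1-form omega = sum_i f_i dx_i, the exterior derivative is
  d(omega) = sum_{i < j} (∂f_j/∂x_i - ∂f_i/∂x_j) dx_i ∧ dx_j.
  coefficient of dx ∧ dy: ∂f_2/∂x - ∂f_1/∂y = ∂(-2*x^2)/∂x - ∂(x*y + 2*y^2 - z^2)/∂y = -5*x - 4*y
  coefficient of dx ∧ dz: ∂f_3/∂x - ∂f_1/∂z = ∂(x*y + 3*x*z - 2*y*z)/∂x - ∂(x*y + 2*y^2 - z^2)/∂z = y + 5*z
  coefficient of dy ∧ dz: ∂f_3/∂y - ∂f_2/∂z = ∂(x*y + 3*x*z - 2*y*z)/∂y - ∂(-2*x^2)/∂z = x - 2*z
Assembling: d(omega) = (-5*x - 4*y) dx ∧ dy + (y + 5*z) dx ∧ dz + (x - 2*z) dy ∧ dz.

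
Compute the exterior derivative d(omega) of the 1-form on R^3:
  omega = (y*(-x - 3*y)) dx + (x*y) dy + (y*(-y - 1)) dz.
d(omega) = (x + 7*y) dx ∧ dy + (-2*y - 1) dy ∧ dz

For a 1-form omega = sum_i f_i dx_i, the exterior derivative is
  d(omega) = sum_{i < j} (∂f_j/∂x_i - ∂f_i/∂x_j) dx_i ∧ dx_j.
  coefficient of dx ∧ dy: ∂f_2/∂x - ∂f_1/∂y = ∂(x*y)/∂x - ∂(y*(-x - 3*y))/∂y = x + 7*y
  coefficient of dy ∧ dz: ∂f_3/∂y - ∂f_2/∂z = ∂(y*(-y - 1))/∂y - ∂(x*y)/∂z = -2*y - 1
Assembling: d(omega) = (x + 7*y) dx ∧ dy + (-2*y - 1) dy ∧ dz.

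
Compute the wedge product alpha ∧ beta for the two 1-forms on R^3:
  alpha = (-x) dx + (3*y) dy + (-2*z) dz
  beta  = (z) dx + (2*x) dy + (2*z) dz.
alpha ∧ beta = (-2*x^2 - 3*y*z) dx ∧ dy + (2*z*(-x + z)) dx ∧ dz + (2*z*(2*x + 3*y)) dy ∧ dz

Distribute the wedge, using dx_i ∧ dx_j = -dx_j ∧ dx_i and dx_i ∧ dx_i = 0. For each pair (i, j) with i < j, the coefficient of dx_i ∧ dx_j in alpha ∧ beta is (alpha_i * beta_j - alpha_j * beta_i). Collecting: alpha ∧ beta = (-2*x^2 - 3*y*z) dx ∧ dy + (2*z*(-x + z)) dx ∧ dz + (2*z*(2*x + 3*y)) dy ∧ dz.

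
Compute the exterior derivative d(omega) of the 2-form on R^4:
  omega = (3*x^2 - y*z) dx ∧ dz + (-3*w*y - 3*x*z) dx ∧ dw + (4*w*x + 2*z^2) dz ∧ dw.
d(omega) = (z) dx ∧ dy ∧ dz + (3*w) dx ∧ dy ∧ dw + (4*w + 3*x) dx ∧ dz ∧ dw

For a 2-form omega = sum_{i<j} g_{ij} dx_i ∧ dx_j, the exterior derivative is
  d(omega) = sum_{i<j} d(g_{ij}) ∧ dx_i ∧ dx_j = sum_{i<j, k} (∂g_{ij}/∂x_k) dx_k ∧ dx_i ∧ dx_j.
Expand each term, using dx_k ∧ dx_i ∧ dx_j = sgn(permutation) dx_{(a)} ∧ dx_{(b)} ∧ dx_{(c)} with (a < b < c) sorted:
  d(3*x^2 - y*z) includes (∂/∂y)(3*x^2 - y*z) dy = (-z) dy, which multiplied by dx ∧ dz gives (z) dx ∧ dy ∧ dz
  d(-3*w*y - 3*x*z) includes (∂/∂y)(-3*w*y - 3*x*z) dy = (-3*w) dy, which multiplied by dx ∧ dw gives (3*w) dx ∧ dy ∧ dw
  d(-3*w*y - 3*x*z) includes (∂/∂z)(-3*w*y - 3*x*z) dz = (-3*x) dz, which multiplied by dx ∧ dw gives (3*x) dx ∧ dz ∧ dw
  d(4*w*x + 2*z^2) includes (∂/∂x)(4*w*x + 2*z^2) dx = (4*w) dx, which multiplied by dz ∧ dw gives (4*w) dx ∧ dz ∧ dw
Collecting like 3-forms: d(omega) = (z) dx ∧ dy ∧ dz + (3*w) dx ∧ dy ∧ dw + (4*w + 3*x) dx ∧ dz ∧ dw.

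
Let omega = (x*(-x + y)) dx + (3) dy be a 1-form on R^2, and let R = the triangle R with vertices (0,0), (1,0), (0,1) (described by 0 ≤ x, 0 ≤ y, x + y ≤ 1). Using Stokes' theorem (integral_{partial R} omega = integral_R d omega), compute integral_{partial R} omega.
integral_(partial R) omega = -1/6

Stokes: integral_partial_R omega = integral_R d omega with d omega = (∂Q/∂x - ∂P/∂y) dx ∧ dy.
  ∂Q/∂x = 0
  ∂P/∂y = x
  integrand = ∂Q/∂x - ∂P/∂y = -x.
Integrating over R: integral_0^1 integral_0^{1-x} (-x) dy dx = -1/6.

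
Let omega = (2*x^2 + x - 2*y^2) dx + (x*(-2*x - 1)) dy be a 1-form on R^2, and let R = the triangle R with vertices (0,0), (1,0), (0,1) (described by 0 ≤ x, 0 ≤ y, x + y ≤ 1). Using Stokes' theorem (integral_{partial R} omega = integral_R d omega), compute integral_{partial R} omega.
integral_(partial R) omega = -1/2

Stokes: integral_partial_R omega = integral_R d omega with d omega = (∂Q/∂x - ∂P/∂y) dx ∧ dy.
  ∂Q/∂x = -4*x - 1
  ∂P/∂y = -4*y
  integrand = ∂Q/∂x - ∂P/∂y = -4*x + 4*y - 1.
Integrating over R: integral_0^1 integral_0^{1-x} (-4*x + 4*y - 1) dy dx = -1/2.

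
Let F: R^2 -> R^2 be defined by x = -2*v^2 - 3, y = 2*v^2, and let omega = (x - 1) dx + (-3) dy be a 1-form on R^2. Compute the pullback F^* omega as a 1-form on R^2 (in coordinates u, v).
F^* omega = (8*v^3 + 4*v) dv

Using F^*(f dg) = (f ∘ F) d(g ∘ F), substitute each coordinate x_i by F_i(u, v) in f_i, and replace dx_i by d F_i = (∂F_i/∂u) du + (∂F_i/∂v) dv.
  For the x component: f_1(F) = -2*v^2 - 4; d F_1 = (0) du + (-4*v) dv
  For the y component: f_2(F) = -3; d F_2 = (0) du + (4*v) dv
Combining and collecting du, dv coefficients:
  coeff of du: 0
  coeff of dv: 8*v^3 + 4*v
F^* omega = (8*v^3 + 4*v) dv.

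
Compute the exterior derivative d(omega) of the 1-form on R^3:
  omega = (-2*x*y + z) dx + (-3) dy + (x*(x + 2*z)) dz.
d(omega) = (2*x) dx ∧ dy + (2*x + 2*z - 1) dx ∧ dz

For a 1-form omega = sum_i f_i dx_i, the exterior derivative is
  d(omega) = sum_{i < j} (∂f_j/∂x_i - ∂f_i/∂x_j) dx_i ∧ dx_j.
  coefficient of dx ∧ dy: ∂f_2/∂x - ∂f_1/∂y = ∂(-3)/∂x - ∂(-2*x*y + z)/∂y = 2*x
  coefficient of dx ∧ dz: ∂f_3/∂x - ∂f_1/∂z = ∂(x*(x + 2*z))/∂x - ∂(-2*x*y + z)/∂z = 2*x + 2*z - 1
Assembling: d(omega) = (2*x) dx ∧ dy + (2*x + 2*z - 1) dx ∧ dz.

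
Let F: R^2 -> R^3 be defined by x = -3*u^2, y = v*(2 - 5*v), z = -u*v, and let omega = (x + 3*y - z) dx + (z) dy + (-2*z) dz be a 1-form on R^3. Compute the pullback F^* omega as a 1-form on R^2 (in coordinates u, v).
F^* omega = (2*u*(9*u^2 - 3*u*v + 44*v^2 - 18*v)) du + (2*u*v*(-u + 5*v - 1)) dv

Using F^*(f dg) = (f ∘ F) d(g ∘ F), substitute each coordinate x_i by F_i(u, v) in f_i, and replace dx_i by d F_i = (∂F_i/∂u) du + (∂F_i/∂v) dv.
  For the x component: f_1(F) = -3*u^2 + u*v - 15*v^2 + 6*v; d F_1 = (-6*u) du + (0) dv
  For the y component: f_2(F) = -u*v; d F_2 = (0) du + (2 - 10*v) dv
  For the z component: f_3(F) = 2*u*v; d F_3 = (-v) du + (-u) dv
Combining and collecting du, dv coefficients:
  coeff of du: 2*u*(9*u^2 - 3*u*v + 44*v^2 - 18*v)
  coeff of dv: 2*u*v*(-u + 5*v - 1)
F^* omega = (2*u*(9*u^2 - 3*u*v + 44*v^2 - 18*v)) du + (2*u*v*(-u + 5*v - 1)) dv.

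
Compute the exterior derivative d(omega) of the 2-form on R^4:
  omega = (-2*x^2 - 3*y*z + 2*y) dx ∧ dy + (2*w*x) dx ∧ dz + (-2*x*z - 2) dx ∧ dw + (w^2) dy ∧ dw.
d(omega) = (-3*y) dx ∧ dy ∧ dz + (4*x) dx ∧ dz ∧ dw

For a 2-form omega = sum_{i<j} g_{ij} dx_i ∧ dx_j, the exterior derivative is
  d(omega) = sum_{i<j} d(g_{ij}) ∧ dx_i ∧ dx_j = sum_{i<j, k} (∂g_{ij}/∂x_k) dx_k ∧ dx_i ∧ dx_j.
Expand each term, using dx_k ∧ dx_i ∧ dx_j = sgn(permutation) dx_{(a)} ∧ dx_{(b)} ∧ dx_{(c)} with (a < b < c) sorted:
  d(-2*x^2 - 3*y*z + 2*y) includes (∂/∂z)(-2*x^2 - 3*y*z + 2*y) dz = (-3*y) dz, which multiplied by dx ∧ dy gives (-3*y) dx ∧ dy ∧ dz
  d(2*w*x) includes (∂/∂w)(2*w*x) dw = (2*x) dw, which multiplied by dx ∧ dz gives (2*x) dx ∧ dz ∧ dw
  d(-2*x*z - 2) includes (∂/∂z)(-2*x*z - 2) dz = (-2*x) dz, which multiplied by dx ∧ dw gives (2*x) dx ∧ dz ∧ dw
Collecting like 3-forms: d(omega) = (-3*y) dx ∧ dy ∧ dz + (4*x) dx ∧ dz ∧ dw.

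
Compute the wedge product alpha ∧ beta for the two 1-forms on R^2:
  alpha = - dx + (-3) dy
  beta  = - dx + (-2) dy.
alpha ∧ beta = (-1) dx ∧ dy

Distribute the wedge, using dx_i ∧ dx_j = -dx_j ∧ dx_i and dx_i ∧ dx_i = 0. For each pair (i, j) with i < j, the coefficient of dx_i ∧ dx_j in alpha ∧ beta is (alpha_i * beta_j - alpha_j * beta_i). Collecting: alpha ∧ beta = (-1) dx ∧ dy.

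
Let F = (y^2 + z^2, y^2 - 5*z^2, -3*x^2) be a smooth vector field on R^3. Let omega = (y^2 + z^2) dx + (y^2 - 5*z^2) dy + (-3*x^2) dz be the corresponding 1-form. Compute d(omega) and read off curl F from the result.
d(omega) = (10*z) dy ∧ dz + (6*x + 2*z) dz ∧ dx + (-2*y) dx ∧ dy; curl F = (10*z, 6*x + 2*z, -2*y)

d omega = sum_{i<j} (∂f_j/∂x_i - ∂f_i/∂x_j) dx_i ∧ dx_j. Under the identification (dy ∧ dz, dz ∧ dx, dx ∧ dy) ↔ (e_x, e_y, e_z), the coefficients are exactly the components of curl F. Compute:
  ∂R/∂y - ∂Q/∂z = (0) - (-10*z) = 10*z
  ∂P/∂z - ∂R/∂x = (2*z) - (-6*x) = 6*x + 2*z
  ∂Q/∂x - ∂P/∂y = (0) - (2*y) = -2*y.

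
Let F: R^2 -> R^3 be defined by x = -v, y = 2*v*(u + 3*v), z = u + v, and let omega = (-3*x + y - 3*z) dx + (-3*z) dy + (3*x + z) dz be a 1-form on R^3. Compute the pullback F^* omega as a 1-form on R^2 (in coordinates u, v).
F^* omega = (-6*u*v + u - 6*v^2 - 2*v) du + (-6*u^2 - 44*u*v + 4*u - 42*v^2 - 2*v) dv

Using F^*(f dg) = (f ∘ F) d(g ∘ F), substitute each coordinate x_i by F_i(u, v) in f_i, and replace dx_i by d F_i = (∂F_i/∂u) du + (∂F_i/∂v) dv.
  For the x component: f_1(F) = 2*u*v - 3*u + 6*v^2; d F_1 = (0) du + (-1) dv
  For the y component: f_2(F) = -3*u - 3*v; d F_2 = (2*v) du + (2*u + 12*v) dv
  For the z component: f_3(F) = u - 2*v; d F_3 = (1) du + (1) dv
Combining and collecting du, dv coefficients:
  coeff of du: -6*u*v + u - 6*v^2 - 2*v
  coeff of dv: -6*u^2 - 44*u*v + 4*u - 42*v^2 - 2*v
F^* omega = (-6*u*v + u - 6*v^2 - 2*v) du + (-6*u^2 - 44*u*v + 4*u - 42*v^2 - 2*v) dv.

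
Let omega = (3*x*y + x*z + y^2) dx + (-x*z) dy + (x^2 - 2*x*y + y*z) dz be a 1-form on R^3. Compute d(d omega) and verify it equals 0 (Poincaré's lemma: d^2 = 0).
d(d omega) = 0

Step 1: d omega = sum_{i<j} (∂f_j/∂x_i - ∂f_i/∂x_j) dx_i ∧ dx_j:
  coeff of dx ∧ dy: -3*x - 2*y - z
  coeff of dx ∧ dz: x - 2*y
  coeff of dy ∧ dz: -x + z
Step 2: Apply d again to each 2-form coefficient. The only possible 3-form in R^3 is dx ∧ dy ∧ dz, with coefficient
  ∂(coeff of dy∧dz)/∂x - ∂(coeff of dx∧dz)/∂y + ∂(coeff of dx∧dy)/∂z
  = ∂/∂x (-x + z) - ∂/∂y (x - 2*y) + ∂/∂z (-3*x - 2*y - z).
Each of these terms simplifies to sums of mixed partials that cancel in pairs. The result is 0 (by equality of mixed partials for smooth functions — Schwarz / Clairaut).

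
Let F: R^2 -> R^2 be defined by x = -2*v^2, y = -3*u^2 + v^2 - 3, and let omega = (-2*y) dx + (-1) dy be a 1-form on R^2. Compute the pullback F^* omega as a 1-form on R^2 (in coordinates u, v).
F^* omega = (6*u) du + (2*v*(-12*u^2 + 4*v^2 - 13)) dv

Using F^*(f dg) = (f ∘ F) d(g ∘ F), substitute each coordinate x_i by F_i(u, v) in f_i, and replace dx_i by d F_i = (∂F_i/∂u) du + (∂F_i/∂v) dv.
  For the x component: f_1(F) = 6*u^2 - 2*v^2 + 6; d F_1 = (0) du + (-4*v) dv
  For the y component: f_2(F) = -1; d F_2 = (-6*u) du + (2*v) dv
Combining and collecting du, dv coefficients:
  coeff of du: 6*u
  coeff of dv: 2*v*(-12*u^2 + 4*v^2 - 13)
F^* omega = (6*u) du + (2*v*(-12*u^2 + 4*v^2 - 13)) dv.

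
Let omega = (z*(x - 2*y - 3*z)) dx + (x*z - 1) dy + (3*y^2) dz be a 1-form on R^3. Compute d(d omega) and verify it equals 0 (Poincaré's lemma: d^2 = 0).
d(d omega) = 0

Step 1: d omega = sum_{i<j} (∂f_j/∂x_i - ∂f_i/∂x_j) dx_i ∧ dx_j:
  coeff of dx ∧ dy: 3*z
  coeff of dx ∧ dz: -x + 2*y + 6*z
  coeff of dy ∧ dz: -x + 6*y
Step 2: Apply d again to each 2-form coefficient. The only possible 3-form in R^3 is dx ∧ dy ∧ dz, with coefficient
  ∂(coeff of dy∧dz)/∂x - ∂(coeff of dx∧dz)/∂y + ∂(coeff of dx∧dy)/∂z
  = ∂/∂x (-x + 6*y) - ∂/∂y (-x + 2*y + 6*z) + ∂/∂z (3*z).
Each of these terms simplifies to sums of mixed partials that cancel in pairs. The result is 0 (by equality of mixed partials for smooth functions — Schwarz / Clairaut).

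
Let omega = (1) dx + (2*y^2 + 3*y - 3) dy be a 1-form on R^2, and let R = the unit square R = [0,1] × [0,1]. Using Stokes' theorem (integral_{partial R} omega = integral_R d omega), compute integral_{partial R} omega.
integral_(partial R) omega = 0

Stokes: integral_partial_R omega = integral_R d omega with d omega = (∂Q/∂x - ∂P/∂y) dx ∧ dy.
  ∂Q/∂x = 0
  ∂P/∂y = 0
  integrand = ∂Q/∂x - ∂P/∂y = 0.
Integrating over R: integral_0^1 integral_0^1 (0) dx dy = 0.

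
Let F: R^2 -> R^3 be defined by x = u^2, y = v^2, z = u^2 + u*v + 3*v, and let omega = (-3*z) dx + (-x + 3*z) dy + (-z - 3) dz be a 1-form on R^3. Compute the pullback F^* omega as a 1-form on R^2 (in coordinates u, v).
F^* omega = (-8*u^3 - 9*u^2*v - u*v^2 - 24*u*v - 6*u - 3*v^2 - 3*v) du + (-u^3 + 3*u^2*v - 3*u^2 + 6*u*v^2 - 6*u*v - 3*u + 18*v^2 - 9*v - 9) dv

Using F^*(f dg) = (f ∘ F) d(g ∘ F), substitute each coordinate x_i by F_i(u, v) in f_i, and replace dx_i by d F_i = (∂F_i/∂u) du + (∂F_i/∂v) dv.
  For the x component: f_1(F) = -3*u^2 - 3*u*v - 9*v; d F_1 = (2*u) du + (0) dv
  For the y component: f_2(F) = 2*u^2 + 3*u*v + 9*v; d F_2 = (0) du + (2*v) dv
  For the z component: f_3(F) = -u^2 - u*v - 3*v - 3; d F_3 = (2*u + v) du + (u + 3) dv
Combining and collecting du, dv coefficients:
  coeff of du: -8*u^3 - 9*u^2*v - u*v^2 - 24*u*v - 6*u - 3*v^2 - 3*v
  coeff of dv: -u^3 + 3*u^2*v - 3*u^2 + 6*u*v^2 - 6*u*v - 3*u + 18*v^2 - 9*v - 9
F^* omega = (-8*u^3 - 9*u^2*v - u*v^2 - 24*u*v - 6*u - 3*v^2 - 3*v) du + (-u^3 + 3*u^2*v - 3*u^2 + 6*u*v^2 - 6*u*v - 3*u + 18*v^2 - 9*v - 9) dv.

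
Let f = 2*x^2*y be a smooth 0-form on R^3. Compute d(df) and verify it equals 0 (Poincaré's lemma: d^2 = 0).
d(df) = 0

Step 1: df = sum_i (∂f/∂x_i) dx_i = (4*x*y) dx + (2*x^2) dy + (0) dz.
Step 2: Apply d again. Using the 1-form formula, the coefficient of dx ∧ dy in d(df) is ∂^2 f/∂x ∂y - ∂^2 f/∂y ∂x = (4*x) - (4*x) = 0 (equality of mixed partials for smooth f).
Similarly for dx ∧ dz and dy ∧ dz — all coefficients vanish. So d(df) = 0.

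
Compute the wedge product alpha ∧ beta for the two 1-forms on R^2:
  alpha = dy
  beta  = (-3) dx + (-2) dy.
alpha ∧ beta = (3) dx ∧ dy

Distribute the wedge, using dx_i ∧ dx_j = -dx_j ∧ dx_i and dx_i ∧ dx_i = 0. For each pair (i, j) with i < j, the coefficient of dx_i ∧ dx_j in alpha ∧ beta is (alpha_i * beta_j - alpha_j * beta_i). Collecting: alpha ∧ beta = (3) dx ∧ dy.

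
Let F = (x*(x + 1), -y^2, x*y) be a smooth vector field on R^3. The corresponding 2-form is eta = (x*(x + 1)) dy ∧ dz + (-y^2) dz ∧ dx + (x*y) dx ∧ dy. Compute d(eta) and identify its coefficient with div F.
d(eta) = (2*x - 2*y + 1) dx ∧ dy ∧ dz; div F = 2*x - 2*y + 1

For a 2-form in R^3 of the form above, applying d gives a 3-form with coefficient ∂P/∂x + ∂Q/∂y + ∂R/∂z:
  ∂P/∂x = 2*x + 1
  ∂Q/∂y = -2*y
  ∂R/∂z = 0
Sum = 2*x - 2*y + 1, which is exactly div F.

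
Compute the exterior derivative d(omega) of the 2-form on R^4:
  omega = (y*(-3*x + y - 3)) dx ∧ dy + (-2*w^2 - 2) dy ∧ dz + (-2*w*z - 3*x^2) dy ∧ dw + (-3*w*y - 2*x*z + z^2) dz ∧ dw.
d(omega) = (-5*w) dy ∧ dz ∧ dw + (-6*x) dx ∧ dy ∧ dw + (-2*z) dx ∧ dz ∧ dw

For a 2-form omega = sum_{i<j} g_{ij} dx_i ∧ dx_j, the exterior derivative is
  d(omega) = sum_{i<j} d(g_{ij}) ∧ dx_i ∧ dx_j = sum_{i<j, k} (∂g_{ij}/∂x_k) dx_k ∧ dx_i ∧ dx_j.
Expand each term, using dx_k ∧ dx_i ∧ dx_j = sgn(permutation) dx_{(a)} ∧ dx_{(b)} ∧ dx_{(c)} with (a < b < c) sorted:
  d(-2*w^2 - 2) includes (∂/∂w)(-2*w^2 - 2) dw = (-4*w) dw, which multiplied by dy ∧ dz gives (-4*w) dy ∧ dz ∧ dw
  d(-2*w*z - 3*x^2) includes (∂/∂x)(-2*w*z - 3*x^2) dx = (-6*x) dx, which multiplied by dy ∧ dw gives (-6*x) dx ∧ dy ∧ dw
  d(-2*w*z - 3*x^2) includes (∂/∂z)(-2*w*z - 3*x^2) dz = (-2*w) dz, which multiplied by dy ∧ dw gives (2*w) dy ∧ dz ∧ dw
  d(-3*w*y - 2*x*z + z^2) includes (∂/∂x)(-3*w*y - 2*x*z + z^2) dx = (-2*z) dx, which multiplied by dz ∧ dw gives (-2*z) dx ∧ dz ∧ dw
  d(-3*w*y - 2*x*z + z^2) includes (∂/∂y)(-3*w*y - 2*x*z + z^2) dy = (-3*w) dy, which multiplied by dz ∧ dw gives (-3*w) dy ∧ dz ∧ dw
Collecting like 3-forms: d(omega) = (-5*w) dy ∧ dz ∧ dw + (-6*x) dx ∧ dy ∧ dw + (-2*z) dx ∧ dz ∧ dw.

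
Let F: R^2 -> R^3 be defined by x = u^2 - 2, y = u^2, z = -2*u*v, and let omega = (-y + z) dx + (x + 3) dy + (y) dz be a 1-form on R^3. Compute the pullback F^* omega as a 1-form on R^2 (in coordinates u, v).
F^* omega = (2*u*(-3*u*v + 1)) du + (-2*u^3) dv

Using F^*(f dg) = (f ∘ F) d(g ∘ F), substitute each coordinate x_i by F_i(u, v) in f_i, and replace dx_i by d F_i = (∂F_i/∂u) du + (∂F_i/∂v) dv.
  For the x component: f_1(F) = u*(-u - 2*v); d F_1 = (2*u) du + (0) dv
  For the y component: f_2(F) = u^2 + 1; d F_2 = (2*u) du + (0) dv
  For the z component: f_3(F) = u^2; d F_3 = (-2*v) du + (-2*u) dv
Combining and collecting du, dv coefficients:
  coeff of du: 2*u*(-3*u*v + 1)
  coeff of dv: -2*u^3
F^* omega = (2*u*(-3*u*v + 1)) du + (-2*u^3) dv.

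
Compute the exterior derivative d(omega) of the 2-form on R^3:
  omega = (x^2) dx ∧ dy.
d(omega) = 0

For a 2-form omega = sum_{i<j} g_{ij} dx_i ∧ dx_j, the exterior derivative is
  d(omega) = sum_{i<j} d(g_{ij}) ∧ dx_i ∧ dx_j = sum_{i<j, k} (∂g_{ij}/∂x_k) dx_k ∧ dx_i ∧ dx_j.
Expand each term, using dx_k ∧ dx_i ∧ dx_j = sgn(permutation) dx_{(a)} ∧ dx_{(b)} ∧ dx_{(c)} with (a < b < c) sorted:

Collecting like 3-forms: d(omega) = 0.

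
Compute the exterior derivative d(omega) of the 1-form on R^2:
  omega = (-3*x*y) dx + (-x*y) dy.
d(omega) = (3*x - y) dx ∧ dy

For a 1-form omega = sum_i f_i dx_i, the exterior derivative is
  d(omega) = sum_{i < j} (∂f_j/∂x_i - ∂f_i/∂x_j) dx_i ∧ dx_j.
  coefficient of dx ∧ dy: ∂f_2/∂x - ∂f_1/∂y = ∂(-x*y)/∂x - ∂(-3*x*y)/∂y = 3*x - y
Assembling: d(omega) = (3*x - y) dx ∧ dy.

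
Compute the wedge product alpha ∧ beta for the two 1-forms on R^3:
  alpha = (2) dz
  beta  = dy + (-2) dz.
alpha ∧ beta = (-2) dy ∧ dz

Distribute the wedge, using dx_i ∧ dx_j = -dx_j ∧ dx_i and dx_i ∧ dx_i = 0. For each pair (i, j) with i < j, the coefficient of dx_i ∧ dx_j in alpha ∧ beta is (alpha_i * beta_j - alpha_j * beta_i). Collecting: alpha ∧ beta = (-2) dy ∧ dz.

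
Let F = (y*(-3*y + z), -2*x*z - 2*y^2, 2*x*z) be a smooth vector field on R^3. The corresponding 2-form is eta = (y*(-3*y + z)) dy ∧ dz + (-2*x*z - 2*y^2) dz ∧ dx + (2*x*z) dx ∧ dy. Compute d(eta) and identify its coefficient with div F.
d(eta) = (2*x - 4*y) dx ∧ dy ∧ dz; div F = 2*x - 4*y

For a 2-form in R^3 of the form above, applying d gives a 3-form with coefficient ∂P/∂x + ∂Q/∂y + ∂R/∂z:
  ∂P/∂x = 0
  ∂Q/∂y = -4*y
  ∂R/∂z = 2*x
Sum = 2*x - 4*y, which is exactly div F.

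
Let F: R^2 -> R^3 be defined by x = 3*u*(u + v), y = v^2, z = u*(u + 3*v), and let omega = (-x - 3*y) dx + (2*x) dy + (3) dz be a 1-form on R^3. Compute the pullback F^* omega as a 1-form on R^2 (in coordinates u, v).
F^* omega = (-18*u^3 - 27*u^2*v - 27*u*v^2 + 6*u - 9*v^3 + 9*v) du + (3*u*(-3*u^2 + u*v + v^2 + 3)) dv

Using F^*(f dg) = (f ∘ F) d(g ∘ F), substitute each coordinate x_i by F_i(u, v) in f_i, and replace dx_i by d F_i = (∂F_i/∂u) du + (∂F_i/∂v) dv.
  For the x component: f_1(F) = -3*u^2 - 3*u*v - 3*v^2; d F_1 = (6*u + 3*v) du + (3*u) dv
  For the y component: f_2(F) = 6*u*(u + v); d F_2 = (0) du + (2*v) dv
  For the z component: f_3(F) = 3; d F_3 = (2*u + 3*v) du + (3*u) dv
Combining and collecting du, dv coefficients:
  coeff of du: -18*u^3 - 27*u^2*v - 27*u*v^2 + 6*u - 9*v^3 + 9*v
  coeff of dv: 3*u*(-3*u^2 + u*v + v^2 + 3)
F^* omega = (-18*u^3 - 27*u^2*v - 27*u*v^2 + 6*u - 9*v^3 + 9*v) du + (3*u*(-3*u^2 + u*v + v^2 + 3)) dv.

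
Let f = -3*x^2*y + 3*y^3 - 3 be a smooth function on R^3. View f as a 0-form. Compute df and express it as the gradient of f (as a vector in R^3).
df = (-6*x*y) dx + (-3*x^2 + 9*y^2) dy + (0) dz; grad f = (-6*x*y, -3*x^2 + 9*y^2, 0)

For a 0-form f, d f = (∂f/∂x) dx + (∂f/∂y) dy + (∂f/∂z) dz. The components of the vector representation are exactly the entries of grad f in Cartesian coordinates:
  ∂f/∂x = -6*x*y
  ∂f/∂y = -3*x^2 + 9*y^2
  ∂f/∂z = 0.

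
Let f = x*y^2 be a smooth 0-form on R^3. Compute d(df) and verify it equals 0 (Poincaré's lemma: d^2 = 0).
d(df) = 0

Step 1: df = sum_i (∂f/∂x_i) dx_i = (y^2) dx + (2*x*y) dy + (0) dz.
Step 2: Apply d again. Using the 1-form formula, the coefficient of dx ∧ dy in d(df) is ∂^2 f/∂x ∂y - ∂^2 f/∂y ∂x = (2*y) - (2*y) = 0 (equality of mixed partials for smooth f).
Similarly for dx ∧ dz and dy ∧ dz — all coefficients vanish. So d(df) = 0.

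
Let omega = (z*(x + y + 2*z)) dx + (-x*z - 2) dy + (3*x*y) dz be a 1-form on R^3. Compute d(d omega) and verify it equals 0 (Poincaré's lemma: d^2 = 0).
d(d omega) = 0

Step 1: d omega = sum_{i<j} (∂f_j/∂x_i - ∂f_i/∂x_j) dx_i ∧ dx_j:
  coeff of dx ∧ dy: -2*z
  coeff of dx ∧ dz: -x + 2*y - 4*z
  coeff of dy ∧ dz: 4*x
Step 2: Apply d again to each 2-form coefficient. The only possible 3-form in R^3 is dx ∧ dy ∧ dz, with coefficient
  ∂(coeff of dy∧dz)/∂x - ∂(coeff of dx∧dz)/∂y + ∂(coeff of dx∧dy)/∂z
  = ∂/∂x (4*x) - ∂/∂y (-x + 2*y - 4*z) + ∂/∂z (-2*z).
Each of these terms simplifies to sums of mixed partials that cancel in pairs. The result is 0 (by equality of mixed partials for smooth functions — Schwarz / Clairaut).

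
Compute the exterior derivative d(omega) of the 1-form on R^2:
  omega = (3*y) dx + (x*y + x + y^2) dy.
d(omega) = (y - 2) dx ∧ dy

For a 1-form omega = sum_i f_i dx_i, the exterior derivative is
  d(omega) = sum_{i < j} (∂f_j/∂x_i - ∂f_i/∂x_j) dx_i ∧ dx_j.
  coefficient of dx ∧ dy: ∂f_2/∂x - ∂f_1/∂y = ∂(x*y + x + y^2)/∂x - ∂(3*y)/∂y = y - 2
Assembling: d(omega) = (y - 2) dx ∧ dy.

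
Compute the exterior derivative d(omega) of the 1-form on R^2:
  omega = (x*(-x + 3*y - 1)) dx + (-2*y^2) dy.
d(omega) = (-3*x) dx ∧ dy

For a 1-form omega = sum_i f_i dx_i, the exterior derivative is
  d(omega) = sum_{i < j} (∂f_j/∂x_i - ∂f_i/∂x_j) dx_i ∧ dx_j.
  coefficient of dx ∧ dy: ∂f_2/∂x - ∂f_1/∂y = ∂(-2*y^2)/∂x - ∂(x*(-x + 3*y - 1))/∂y = -3*x
Assembling: d(omega) = (-3*x) dx ∧ dy.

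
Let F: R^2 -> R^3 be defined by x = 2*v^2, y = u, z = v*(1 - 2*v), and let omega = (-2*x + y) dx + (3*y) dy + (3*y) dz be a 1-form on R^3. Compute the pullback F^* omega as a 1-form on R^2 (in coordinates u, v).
F^* omega = (3*u) du + (-8*u*v + 3*u - 16*v^3) dv

Using F^*(f dg) = (f ∘ F) d(g ∘ F), substitute each coordinate x_i by F_i(u, v) in f_i, and replace dx_i by d F_i = (∂F_i/∂u) du + (∂F_i/∂v) dv.
  For the x component: f_1(F) = u - 4*v^2; d F_1 = (0) du + (4*v) dv
  For the y component: f_2(F) = 3*u; d F_2 = (1) du + (0) dv
  For the z component: f_3(F) = 3*u; d F_3 = (0) du + (1 - 4*v) dv
Combining and collecting du, dv coefficients:
  coeff of du: 3*u
  coeff of dv: -8*u*v + 3*u - 16*v^3
F^* omega = (3*u) du + (-8*u*v + 3*u - 16*v^3) dv.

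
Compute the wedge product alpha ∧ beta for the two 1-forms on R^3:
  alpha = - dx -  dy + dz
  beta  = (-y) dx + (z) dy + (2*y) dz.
alpha ∧ beta = (-y - z) dx ∧ dy + (-y) dx ∧ dz + (-2*y - z) dy ∧ dz

Distribute the wedge, using dx_i ∧ dx_j = -dx_j ∧ dx_i and dx_i ∧ dx_i = 0. For each pair (i, j) with i < j, the coefficient of dx_i ∧ dx_j in alpha ∧ beta is (alpha_i * beta_j - alpha_j * beta_i). Collecting: alpha ∧ beta = (-y - z) dx ∧ dy + (-y) dx ∧ dz + (-2*y - z) dy ∧ dz.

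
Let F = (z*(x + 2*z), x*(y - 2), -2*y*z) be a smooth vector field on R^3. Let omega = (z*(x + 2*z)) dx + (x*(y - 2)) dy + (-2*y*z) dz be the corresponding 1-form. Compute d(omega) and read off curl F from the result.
d(omega) = (-2*z) dy ∧ dz + (x + 4*z) dz ∧ dx + (y - 2) dx ∧ dy; curl F = (-2*z, x + 4*z, y - 2)

d omega = sum_{i<j} (∂f_j/∂x_i - ∂f_i/∂x_j) dx_i ∧ dx_j. Under the identification (dy ∧ dz, dz ∧ dx, dx ∧ dy) ↔ (e_x, e_y, e_z), the coefficients are exactly the components of curl F. Compute:
  ∂R/∂y - ∂Q/∂z = (-2*z) - (0) = -2*z
  ∂P/∂z - ∂R/∂x = (x + 4*z) - (0) = x + 4*z
  ∂Q/∂x - ∂P/∂y = (y - 2) - (0) = y - 2.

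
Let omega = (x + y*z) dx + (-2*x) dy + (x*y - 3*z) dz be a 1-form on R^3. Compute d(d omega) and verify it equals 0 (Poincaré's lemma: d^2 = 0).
d(d omega) = 0

Step 1: d omega = sum_{i<j} (∂f_j/∂x_i - ∂f_i/∂x_j) dx_i ∧ dx_j:
  coeff of dx ∧ dy: -z - 2
  coeff of dx ∧ dz: 0
  coeff of dy ∧ dz: x
Step 2: Apply d again to each 2-form coefficient. The only possible 3-form in R^3 is dx ∧ dy ∧ dz, with coefficient
  ∂(coeff of dy∧dz)/∂x - ∂(coeff of dx∧dz)/∂y + ∂(coeff of dx∧dy)/∂z
  = ∂/∂x (x) - ∂/∂y (0) + ∂/∂z (-z - 2).
Each of these terms simplifies to sums of mixed partials that cancel in pairs. The result is 0 (by equality of mixed partials for smooth functions — Schwarz / Clairaut).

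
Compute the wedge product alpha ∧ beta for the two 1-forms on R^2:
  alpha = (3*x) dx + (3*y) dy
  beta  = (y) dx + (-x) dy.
alpha ∧ beta = (-3*x^2 - 3*y^2) dx ∧ dy

Distribute the wedge, using dx_i ∧ dx_j = -dx_j ∧ dx_i and dx_i ∧ dx_i = 0. For each pair (i, j) with i < j, the coefficient of dx_i ∧ dx_j in alpha ∧ beta is (alpha_i * beta_j - alpha_j * beta_i). Collecting: alpha ∧ beta = (-3*x^2 - 3*y^2) dx ∧ dy.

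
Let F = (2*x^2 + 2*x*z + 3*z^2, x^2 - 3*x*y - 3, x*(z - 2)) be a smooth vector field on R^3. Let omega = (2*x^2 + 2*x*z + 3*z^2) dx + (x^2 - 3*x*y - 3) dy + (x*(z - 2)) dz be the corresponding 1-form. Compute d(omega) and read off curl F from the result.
d(omega) = (0) dy ∧ dz + (2*x + 5*z + 2) dz ∧ dx + (2*x - 3*y) dx ∧ dy; curl F = (0, 2*x + 5*z + 2, 2*x - 3*y)

d omega = sum_{i<j} (∂f_j/∂x_i - ∂f_i/∂x_j) dx_i ∧ dx_j. Under the identification (dy ∧ dz, dz ∧ dx, dx ∧ dy) ↔ (e_x, e_y, e_z), the coefficients are exactly the components of curl F. Compute:
  ∂R/∂y - ∂Q/∂z = (0) - (0) = 0
  ∂P/∂z - ∂R/∂x = (2*x + 6*z) - (z - 2) = 2*x + 5*z + 2
  ∂Q/∂x - ∂P/∂y = (2*x - 3*y) - (0) = 2*x - 3*y.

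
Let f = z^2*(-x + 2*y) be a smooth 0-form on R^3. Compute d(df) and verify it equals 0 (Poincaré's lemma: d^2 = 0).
d(df) = 0

Step 1: df = sum_i (∂f/∂x_i) dx_i = (-z^2) dx + (2*z^2) dy + (2*z*(-x + 2*y)) dz.
Step 2: Apply d again. Using the 1-form formula, the coefficient of dx ∧ dy in d(df) is ∂^2 f/∂x ∂y - ∂^2 f/∂y ∂x = (0) - (0) = 0 (equality of mixed partials for smooth f).
Similarly for dx ∧ dz and dy ∧ dz — all coefficients vanish. So d(df) = 0.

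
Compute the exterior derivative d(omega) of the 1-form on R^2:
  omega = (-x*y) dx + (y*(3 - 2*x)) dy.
d(omega) = (x - 2*y) dx ∧ dy

For a 1-form omega = sum_i f_i dx_i, the exterior derivative is
  d(omega) = sum_{i < j} (∂f_j/∂x_i - ∂f_i/∂x_j) dx_i ∧ dx_j.
  coefficient of dx ∧ dy: ∂f_2/∂x - ∂f_1/∂y = ∂(y*(3 - 2*x))/∂x - ∂(-x*y)/∂y = x - 2*y
Assembling: d(omega) = (x - 2*y) dx ∧ dy.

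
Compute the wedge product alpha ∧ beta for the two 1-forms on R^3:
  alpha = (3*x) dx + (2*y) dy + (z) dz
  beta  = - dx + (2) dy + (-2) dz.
alpha ∧ beta = (6*x + 2*y) dx ∧ dy + (-6*x + z) dx ∧ dz + (-4*y - 2*z) dy ∧ dz

Distribute the wedge, using dx_i ∧ dx_j = -dx_j ∧ dx_i and dx_i ∧ dx_i = 0. For each pair (i, j) with i < j, the coefficient of dx_i ∧ dx_j in alpha ∧ beta is (alpha_i * beta_j - alpha_j * beta_i). Collecting: alpha ∧ beta = (6*x + 2*y) dx ∧ dy + (-6*x + z) dx ∧ dz + (-4*y - 2*z) dy ∧ dz.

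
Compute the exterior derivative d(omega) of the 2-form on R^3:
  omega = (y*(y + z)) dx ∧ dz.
d(omega) = (-2*y - z) dx ∧ dy ∧ dz

For a 2-form omega = sum_{i<j} g_{ij} dx_i ∧ dx_j, the exterior derivative is
  d(omega) = sum_{i<j} d(g_{ij}) ∧ dx_i ∧ dx_j = sum_{i<j, k} (∂g_{ij}/∂x_k) dx_k ∧ dx_i ∧ dx_j.
Expand each term, using dx_k ∧ dx_i ∧ dx_j = sgn(permutation) dx_{(a)} ∧ dx_{(b)} ∧ dx_{(c)} with (a < b < c) sorted:
  d(y*(y + z)) includes (∂/∂y)(y*(y + z)) dy = (2*y + z) dy, which multiplied by dx ∧ dz gives (-2*y - z) dx ∧ dy ∧ dz
Collecting like 3-forms: d(omega) = (-2*y - z) dx ∧ dy ∧ dz.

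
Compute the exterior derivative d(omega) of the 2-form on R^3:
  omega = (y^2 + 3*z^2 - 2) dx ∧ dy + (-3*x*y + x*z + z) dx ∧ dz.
d(omega) = (3*x + 6*z) dx ∧ dy ∧ dz

For a 2-form omega = sum_{i<j} g_{ij} dx_i ∧ dx_j, the exterior derivative is
  d(omega) = sum_{i<j} d(g_{ij}) ∧ dx_i ∧ dx_j = sum_{i<j, k} (∂g_{ij}/∂x_k) dx_k ∧ dx_i ∧ dx_j.
Expand each term, using dx_k ∧ dx_i ∧ dx_j = sgn(permutation) dx_{(a)} ∧ dx_{(b)} ∧ dx_{(c)} with (a < b < c) sorted:
  d(y^2 + 3*z^2 - 2) includes (∂/∂z)(y^2 + 3*z^2 - 2) dz = (6*z) dz, which multiplied by dx ∧ dy gives (6*z) dx ∧ dy ∧ dz
  d(-3*x*y + x*z + z) includes (∂/∂y)(-3*x*y + x*z + z) dy = (-3*x) dy, which multiplied by dx ∧ dz gives (3*x) dx ∧ dy ∧ dz
Collecting like 3-forms: d(omega) = (3*x + 6*z) dx ∧ dy ∧ dz.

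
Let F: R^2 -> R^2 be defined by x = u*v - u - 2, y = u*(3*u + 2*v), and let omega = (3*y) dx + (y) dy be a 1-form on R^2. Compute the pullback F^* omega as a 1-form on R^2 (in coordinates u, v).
F^* omega = (u*(18*u^2 + 27*u*v - 9*u + 10*v^2 - 6*v)) du + (u^2*(15*u + 10*v)) dv

Using F^*(f dg) = (f ∘ F) d(g ∘ F), substitute each coordinate x_i by F_i(u, v) in f_i, and replace dx_i by d F_i = (∂F_i/∂u) du + (∂F_i/∂v) dv.
  For the x component: f_1(F) = 3*u*(3*u + 2*v); d F_1 = (v - 1) du + (u) dv
  For the y component: f_2(F) = u*(3*u + 2*v); d F_2 = (6*u + 2*v) du + (2*u) dv
Combining and collecting du, dv coefficients:
  coeff of du: u*(18*u^2 + 27*u*v - 9*u + 10*v^2 - 6*v)
  coeff of dv: u^2*(15*u + 10*v)
F^* omega = (u*(18*u^2 + 27*u*v - 9*u + 10*v^2 - 6*v)) du + (u^2*(15*u + 10*v)) dv.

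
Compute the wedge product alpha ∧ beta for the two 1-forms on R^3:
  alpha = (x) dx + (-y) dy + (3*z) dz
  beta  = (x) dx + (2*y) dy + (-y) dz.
alpha ∧ beta = (3*x*y) dx ∧ dy + (-x*(y + 3*z)) dx ∧ dz + (y*(y - 6*z)) dy ∧ dz

Distribute the wedge, using dx_i ∧ dx_j = -dx_j ∧ dx_i and dx_i ∧ dx_i = 0. For each pair (i, j) with i < j, the coefficient of dx_i ∧ dx_j in alpha ∧ beta is (alpha_i * beta_j - alpha_j * beta_i). Collecting: alpha ∧ beta = (3*x*y) dx ∧ dy + (-x*(y + 3*z)) dx ∧ dz + (y*(y - 6*z)) dy ∧ dz.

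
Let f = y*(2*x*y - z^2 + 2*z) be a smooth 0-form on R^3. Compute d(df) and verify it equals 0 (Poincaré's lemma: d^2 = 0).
d(df) = 0

Step 1: df = sum_i (∂f/∂x_i) dx_i = (2*y^2) dx + (4*x*y - z^2 + 2*z) dy + (2*y*(1 - z)) dz.
Step 2: Apply d again. Using the 1-form formula, the coefficient of dx ∧ dy in d(df) is ∂^2 f/∂x ∂y - ∂^2 f/∂y ∂x = (4*y) - (4*y) = 0 (equality of mixed partials for smooth f).
Similarly for dx ∧ dz and dy ∧ dz — all coefficients vanish. So d(df) = 0.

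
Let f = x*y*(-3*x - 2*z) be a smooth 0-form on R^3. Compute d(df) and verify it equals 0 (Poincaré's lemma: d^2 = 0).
d(df) = 0

Step 1: df = sum_i (∂f/∂x_i) dx_i = (2*y*(-3*x - z)) dx + (x*(-3*x - 2*z)) dy + (-2*x*y) dz.
Step 2: Apply d again. Using the 1-form formula, the coefficient of dx ∧ dy in d(df) is ∂^2 f/∂x ∂y - ∂^2 f/∂y ∂x = (-6*x - 2*z) - (-6*x - 2*z) = 0 (equality of mixed partials for smooth f).
Similarly for dx ∧ dz and dy ∧ dz — all coefficients vanish. So d(df) = 0.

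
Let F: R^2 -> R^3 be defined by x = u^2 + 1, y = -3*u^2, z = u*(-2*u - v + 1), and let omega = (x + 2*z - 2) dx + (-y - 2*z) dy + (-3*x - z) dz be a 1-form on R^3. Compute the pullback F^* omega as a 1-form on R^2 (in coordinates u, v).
F^* omega = (-44*u^3 - 19*u^2*v + 19*u^2 - u*v^2 + 2*u*v + 9*u + 3*v - 3) du + (u*(u^2 - u*v + u + 3)) dv

Using F^*(f dg) = (f ∘ F) d(g ∘ F), substitute each coordinate x_i by F_i(u, v) in f_i, and replace dx_i by d F_i = (∂F_i/∂u) du + (∂F_i/∂v) dv.
  For the x component: f_1(F) = -3*u^2 - 2*u*v + 2*u - 1; d F_1 = (2*u) du + (0) dv
  For the y component: f_2(F) = u*(7*u + 2*v - 2); d F_2 = (-6*u) du + (0) dv
  For the z component: f_3(F) = -u^2 + u*v - u - 3; d F_3 = (-4*u - v + 1) du + (-u) dv
Combining and collecting du, dv coefficients:
  coeff of du: -44*u^3 - 19*u^2*v + 19*u^2 - u*v^2 + 2*u*v + 9*u + 3*v - 3
  coeff of dv: u*(u^2 - u*v + u + 3)
F^* omega = (-44*u^3 - 19*u^2*v + 19*u^2 - u*v^2 + 2*u*v + 9*u + 3*v - 3) du + (u*(u^2 - u*v + u + 3)) dv.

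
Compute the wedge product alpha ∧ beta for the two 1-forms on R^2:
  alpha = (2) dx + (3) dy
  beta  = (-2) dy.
alpha ∧ beta = (-4) dx ∧ dy

Distribute the wedge, using dx_i ∧ dx_j = -dx_j ∧ dx_i and dx_i ∧ dx_i = 0. For each pair (i, j) with i < j, the coefficient of dx_i ∧ dx_j in alpha ∧ beta is (alpha_i * beta_j - alpha_j * beta_i). Collecting: alpha ∧ beta = (-4) dx ∧ dy.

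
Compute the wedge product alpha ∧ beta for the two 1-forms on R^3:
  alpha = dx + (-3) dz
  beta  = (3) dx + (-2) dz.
alpha ∧ beta = (7) dx ∧ dz

Distribute the wedge, using dx_i ∧ dx_j = -dx_j ∧ dx_i and dx_i ∧ dx_i = 0. For each pair (i, j) with i < j, the coefficient of dx_i ∧ dx_j in alpha ∧ beta is (alpha_i * beta_j - alpha_j * beta_i). Collecting: alpha ∧ beta = (7) dx ∧ dz.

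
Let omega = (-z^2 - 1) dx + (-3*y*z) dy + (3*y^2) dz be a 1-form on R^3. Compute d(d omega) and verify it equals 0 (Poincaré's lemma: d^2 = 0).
d(d omega) = 0

Step 1: d omega = sum_{i<j} (∂f_j/∂x_i - ∂f_i/∂x_j) dx_i ∧ dx_j:
  coeff of dx ∧ dy: 0
  coeff of dx ∧ dz: 2*z
  coeff of dy ∧ dz: 9*y
Step 2: Apply d again to each 2-form coefficient. The only possible 3-form in R^3 is dx ∧ dy ∧ dz, with coefficient
  ∂(coeff of dy∧dz)/∂x - ∂(coeff of dx∧dz)/∂y + ∂(coeff of dx∧dy)/∂z
  = ∂/∂x (9*y) - ∂/∂y (2*z) + ∂/∂z (0).
Each of these terms simplifies to sums of mixed partials that cancel in pairs. The result is 0 (by equality of mixed partials for smooth functions — Schwarz / Clairaut).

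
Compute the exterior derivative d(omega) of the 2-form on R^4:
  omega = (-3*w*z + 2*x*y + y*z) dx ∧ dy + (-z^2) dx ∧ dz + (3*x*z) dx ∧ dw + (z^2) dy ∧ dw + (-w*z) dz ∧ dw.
d(omega) = (-3*w + y) dx ∧ dy ∧ dz + (-3*z) dx ∧ dy ∧ dw + (-3*x) dx ∧ dz ∧ dw + (-2*z) dy ∧ dz ∧ dw

For a 2-form omega = sum_{i<j} g_{ij} dx_i ∧ dx_j, the exterior derivative is
  d(omega) = sum_{i<j} d(g_{ij}) ∧ dx_i ∧ dx_j = sum_{i<j, k} (∂g_{ij}/∂x_k) dx_k ∧ dx_i ∧ dx_j.
Expand each term, using dx_k ∧ dx_i ∧ dx_j = sgn(permutation) dx_{(a)} ∧ dx_{(b)} ∧ dx_{(c)} with (a < b < c) sorted:
  d(-3*w*z + 2*x*y + y*z) includes (∂/∂z)(-3*w*z + 2*x*y + y*z) dz = (-3*w + y) dz, which multiplied by dx ∧ dy gives (-3*w + y) dx ∧ dy ∧ dz
  d(-3*w*z + 2*x*y + y*z) includes (∂/∂w)(-3*w*z + 2*x*y + y*z) dw = (-3*z) dw, which multiplied by dx ∧ dy gives (-3*z) dx ∧ dy ∧ dw
  d(3*x*z) includes (∂/∂z)(3*x*z) dz = (3*x) dz, which multiplied by dx ∧ dw gives (-3*x) dx ∧ dz ∧ dw
  d(z^2) includes (∂/∂z)(z^2) dz = (2*z) dz, which multiplied by dy ∧ dw gives (-2*z) dy ∧ dz ∧ dw
Collecting like 3-forms: d(omega) = (-3*w + y) dx ∧ dy ∧ dz + (-3*z) dx ∧ dy ∧ dw + (-3*x) dx ∧ dz ∧ dw + (-2*z) dy ∧ dz ∧ dw.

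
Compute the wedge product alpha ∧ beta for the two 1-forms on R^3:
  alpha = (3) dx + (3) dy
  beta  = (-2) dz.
alpha ∧ beta = (-6) dx ∧ dz + (-6) dy ∧ dz

Distribute the wedge, using dx_i ∧ dx_j = -dx_j ∧ dx_i and dx_i ∧ dx_i = 0. For each pair (i, j) with i < j, the coefficient of dx_i ∧ dx_j in alpha ∧ beta is (alpha_i * beta_j - alpha_j * beta_i). Collecting: alpha ∧ beta = (-6) dx ∧ dz + (-6) dy ∧ dz.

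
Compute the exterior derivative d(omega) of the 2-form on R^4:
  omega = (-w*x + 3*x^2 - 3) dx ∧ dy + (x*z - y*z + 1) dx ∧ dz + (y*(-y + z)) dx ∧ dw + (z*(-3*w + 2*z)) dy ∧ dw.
d(omega) = (-x + 2*y - z) dx ∧ dy ∧ dw + (z) dx ∧ dy ∧ dz + (-y) dx ∧ dz ∧ dw + (3*w - 4*z) dy ∧ dz ∧ dw

For a 2-form omega = sum_{i<j} g_{ij} dx_i ∧ dx_j, the exterior derivative is
  d(omega) = sum_{i<j} d(g_{ij}) ∧ dx_i ∧ dx_j = sum_{i<j, k} (∂g_{ij}/∂x_k) dx_k ∧ dx_i ∧ dx_j.
Expand each term, using dx_k ∧ dx_i ∧ dx_j = sgn(permutation) dx_{(a)} ∧ dx_{(b)} ∧ dx_{(c)} with (a < b < c) sorted:
  d(-w*x + 3*x^2 - 3) includes (∂/∂w)(-w*x + 3*x^2 - 3) dw = (-x) dw, which multiplied by dx ∧ dy gives (-x) dx ∧ dy ∧ dw
  d(x*z - y*z + 1) includes (∂/∂y)(x*z - y*z + 1) dy = (-z) dy, which multiplied by dx ∧ dz gives (z) dx ∧ dy ∧ dz
  d(y*(-y + z)) includes (∂/∂y)(y*(-y + z)) dy = (-2*y + z) dy, which multiplied by dx ∧ dw gives (2*y - z) dx ∧ dy ∧ dw
  d(y*(-y + z)) includes (∂/∂z)(y*(-y + z)) dz = (y) dz, which multiplied by dx ∧ dw gives (-y) dx ∧ dz ∧ dw
  d(z*(-3*w + 2*z)) includes (∂/∂z)(z*(-3*w + 2*z)) dz = (-3*w + 4*z) dz, which multiplied by dy ∧ dw gives (3*w - 4*z) dy ∧ dz ∧ dw
Collecting like 3-forms: d(omega) = (-x + 2*y - z) dx ∧ dy ∧ dw + (z) dx ∧ dy ∧ dz + (-y) dx ∧ dz ∧ dw + (3*w - 4*z) dy ∧ dz ∧ dw.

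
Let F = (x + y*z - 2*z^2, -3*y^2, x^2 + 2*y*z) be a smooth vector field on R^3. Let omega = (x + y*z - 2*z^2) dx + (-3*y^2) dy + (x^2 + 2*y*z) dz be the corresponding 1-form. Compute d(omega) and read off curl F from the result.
d(omega) = (2*z) dy ∧ dz + (-2*x + y - 4*z) dz ∧ dx + (-z) dx ∧ dy; curl F = (2*z, -2*x + y - 4*z, -z)

d omega = sum_{i<j} (∂f_j/∂x_i - ∂f_i/∂x_j) dx_i ∧ dx_j. Under the identification (dy ∧ dz, dz ∧ dx, dx ∧ dy) ↔ (e_x, e_y, e_z), the coefficients are exactly the components of curl F. Compute:
  ∂R/∂y - ∂Q/∂z = (2*z) - (0) = 2*z
  ∂P/∂z - ∂R/∂x = (y - 4*z) - (2*x) = -2*x + y - 4*z
  ∂Q/∂x - ∂P/∂y = (0) - (z) = -z.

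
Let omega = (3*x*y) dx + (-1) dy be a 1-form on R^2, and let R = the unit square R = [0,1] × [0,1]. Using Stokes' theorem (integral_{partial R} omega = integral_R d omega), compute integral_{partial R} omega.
integral_(partial R) omega = -3/2

Stokes: integral_partial_R omega = integral_R d omega with d omega = (∂Q/∂x - ∂P/∂y) dx ∧ dy.
  ∂Q/∂x = 0
  ∂P/∂y = 3*x
  integrand = ∂Q/∂x - ∂P/∂y = -3*x.
Integrating over R: integral_0^1 integral_0^1 (-3*x) dx dy = -3/2.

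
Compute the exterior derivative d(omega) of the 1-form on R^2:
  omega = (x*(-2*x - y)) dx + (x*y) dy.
d(omega) = (x + y) dx ∧ dy

For a 1-form omega = sum_i f_i dx_i, the exterior derivative is
  d(omega) = sum_{i < j} (∂f_j/∂x_i - ∂f_i/∂x_j) dx_i ∧ dx_j.
  coefficient of dx ∧ dy: ∂f_2/∂x - ∂f_1/∂y = ∂(x*y)/∂x - ∂(x*(-2*x - y))/∂y = x + y
Assembling: d(omega) = (x + y) dx ∧ dy.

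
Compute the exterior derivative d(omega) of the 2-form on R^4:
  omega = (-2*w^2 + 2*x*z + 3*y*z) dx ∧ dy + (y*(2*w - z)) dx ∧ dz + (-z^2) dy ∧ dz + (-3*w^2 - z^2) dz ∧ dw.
d(omega) = (-2*w + 2*x + 3*y + z) dx ∧ dy ∧ dz + (-4*w) dx ∧ dy ∧ dw + (2*y) dx ∧ dz ∧ dw

For a 2-form omega = sum_{i<j} g_{ij} dx_i ∧ dx_j, the exterior derivative is
  d(omega) = sum_{i<j} d(g_{ij}) ∧ dx_i ∧ dx_j = sum_{i<j, k} (∂g_{ij}/∂x_k) dx_k ∧ dx_i ∧ dx_j.
Expand each term, using dx_k ∧ dx_i ∧ dx_j = sgn(permutation) dx_{(a)} ∧ dx_{(b)} ∧ dx_{(c)} with (a < b < c) sorted:
  d(-2*w^2 + 2*x*z + 3*y*z) includes (∂/∂z)(-2*w^2 + 2*x*z + 3*y*z) dz = (2*x + 3*y) dz, which multiplied by dx ∧ dy gives (2*x + 3*y) dx ∧ dy ∧ dz
  d(-2*w^2 + 2*x*z + 3*y*z) includes (∂/∂w)(-2*w^2 + 2*x*z + 3*y*z) dw = (-4*w) dw, which multiplied by dx ∧ dy gives (-4*w) dx ∧ dy ∧ dw
  d(y*(2*w - z)) includes (∂/∂y)(y*(2*w - z)) dy = (2*w - z) dy, which multiplied by dx ∧ dz gives (-2*w + z) dx ∧ dy ∧ dz
  d(y*(2*w - z)) includes (∂/∂w)(y*(2*w - z)) dw = (2*y) dw, which multiplied by dx ∧ dz gives (2*y) dx ∧ dz ∧ dw
Collecting like 3-forms: d(omega) = (-2*w + 2*x + 3*y + z) dx ∧ dy ∧ dz + (-4*w) dx ∧ dy ∧ dw + (2*y) dx ∧ dz ∧ dw.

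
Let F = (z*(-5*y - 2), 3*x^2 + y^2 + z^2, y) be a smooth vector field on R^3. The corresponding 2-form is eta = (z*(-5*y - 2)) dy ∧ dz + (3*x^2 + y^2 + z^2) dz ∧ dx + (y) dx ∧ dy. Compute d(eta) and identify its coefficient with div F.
d(eta) = (2*y) dx ∧ dy ∧ dz; div F = 2*y

For a 2-form in R^3 of the form above, applying d gives a 3-form with coefficient ∂P/∂x + ∂Q/∂y + ∂R/∂z:
  ∂P/∂x = 0
  ∂Q/∂y = 2*y
  ∂R/∂z = 0
Sum = 2*y, which is exactly div F.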